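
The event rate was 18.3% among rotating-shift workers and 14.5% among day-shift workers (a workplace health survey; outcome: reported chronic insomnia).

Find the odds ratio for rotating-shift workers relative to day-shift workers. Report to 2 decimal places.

1.32

odds, rotating-shift workers = 0.1830/0.8170 = 0.2240
odds, day-shift workers = 0.1450/0.8550 = 0.1696
OR = 0.2240 / 0.1696 = 1.32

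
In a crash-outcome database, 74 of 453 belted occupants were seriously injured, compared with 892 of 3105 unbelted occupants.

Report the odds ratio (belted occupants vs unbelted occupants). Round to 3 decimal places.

OR = (74 × 2213) / (379 × 892) = 163762/338068 ≈ 0.484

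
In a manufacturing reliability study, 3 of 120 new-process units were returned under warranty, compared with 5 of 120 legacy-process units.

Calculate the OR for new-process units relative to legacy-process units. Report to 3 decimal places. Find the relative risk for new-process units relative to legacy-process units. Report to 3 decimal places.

OR = (3 × 115) / (117 × 5) = 345/585 ≈ 0.590
risk, new-process units = 3/120 = 0.02500
risk, legacy-process units = 5/120 = 0.04167
RR = 0.02500 / 0.04167 = 0.600

OR = 0.590; RR = 0.600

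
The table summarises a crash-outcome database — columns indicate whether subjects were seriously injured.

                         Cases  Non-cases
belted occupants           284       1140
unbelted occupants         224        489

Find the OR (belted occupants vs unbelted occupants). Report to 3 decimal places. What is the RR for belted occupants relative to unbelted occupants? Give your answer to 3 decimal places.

odds, belted occupants = 284/1140 = 0.2491
odds, unbelted occupants = 224/489 = 0.4581
OR = 0.2491 / 0.4581 = 0.544
risk, belted occupants = 284/1424 = 0.1994
risk, unbelted occupants = 224/713 = 0.3142
RR = 0.1994 / 0.3142 = 0.635

OR = 0.544; RR = 0.635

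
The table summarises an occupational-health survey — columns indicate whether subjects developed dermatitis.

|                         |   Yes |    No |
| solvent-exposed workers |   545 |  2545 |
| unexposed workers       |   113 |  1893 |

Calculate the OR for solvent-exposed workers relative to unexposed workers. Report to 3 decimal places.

OR = (545 × 1893) / (2545 × 113) = 1031685/287585 ≈ 3.587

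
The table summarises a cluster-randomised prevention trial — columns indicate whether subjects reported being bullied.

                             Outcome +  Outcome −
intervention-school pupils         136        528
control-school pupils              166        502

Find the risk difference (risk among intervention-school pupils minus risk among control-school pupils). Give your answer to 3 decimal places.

-0.044

risk, intervention-school pupils = 136/664 = 0.2048
risk, control-school pupils = 166/668 = 0.2485
risk difference = 0.2048 − 0.2485 = -0.044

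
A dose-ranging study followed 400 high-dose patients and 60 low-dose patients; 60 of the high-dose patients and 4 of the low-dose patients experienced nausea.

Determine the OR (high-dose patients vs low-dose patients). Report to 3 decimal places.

OR = (60 × 56) / (340 × 4) = 3360/1360 ≈ 2.471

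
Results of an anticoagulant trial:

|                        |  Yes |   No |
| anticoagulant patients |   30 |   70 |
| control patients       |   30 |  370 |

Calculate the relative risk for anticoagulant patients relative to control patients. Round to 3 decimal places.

risk, anticoagulant patients = 30/100 = 0.3000
risk, control patients = 30/400 = 0.0750
RR = 0.3000 / 0.0750 = 4.000

4.000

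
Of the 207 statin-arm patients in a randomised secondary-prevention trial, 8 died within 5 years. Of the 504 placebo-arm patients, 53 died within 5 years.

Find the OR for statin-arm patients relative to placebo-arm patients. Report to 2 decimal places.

OR = (8 × 451) / (199 × 53) = 3608/10547 ≈ 0.34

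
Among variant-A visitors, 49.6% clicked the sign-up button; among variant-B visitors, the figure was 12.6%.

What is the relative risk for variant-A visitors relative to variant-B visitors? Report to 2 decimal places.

RR = 0.4960 / 0.1260 = 3.94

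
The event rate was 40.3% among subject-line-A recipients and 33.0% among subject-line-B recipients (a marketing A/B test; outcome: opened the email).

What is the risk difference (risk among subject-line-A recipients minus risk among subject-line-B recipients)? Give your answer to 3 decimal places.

risk difference = 0.4030 − 0.3300 = 0.073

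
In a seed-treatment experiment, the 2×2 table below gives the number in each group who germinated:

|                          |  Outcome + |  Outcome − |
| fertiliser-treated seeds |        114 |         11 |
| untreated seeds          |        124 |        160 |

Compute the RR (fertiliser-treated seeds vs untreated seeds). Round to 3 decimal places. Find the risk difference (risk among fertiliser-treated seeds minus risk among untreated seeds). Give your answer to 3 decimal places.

risk, fertiliser-treated seeds = 114/125 = 0.9120
risk, untreated seeds = 124/284 = 0.4366
RR = 0.9120 / 0.4366 = 2.089
risk difference = 0.9120 − 0.4366 = 0.475

RR = 2.089; RD = 0.475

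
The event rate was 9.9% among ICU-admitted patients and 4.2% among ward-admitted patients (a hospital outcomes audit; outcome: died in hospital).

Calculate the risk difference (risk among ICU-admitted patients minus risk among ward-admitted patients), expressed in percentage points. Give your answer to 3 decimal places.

risk difference = 0.09900 − 0.04200 = 0.05700 → 5.700 percentage points

RD = 5.700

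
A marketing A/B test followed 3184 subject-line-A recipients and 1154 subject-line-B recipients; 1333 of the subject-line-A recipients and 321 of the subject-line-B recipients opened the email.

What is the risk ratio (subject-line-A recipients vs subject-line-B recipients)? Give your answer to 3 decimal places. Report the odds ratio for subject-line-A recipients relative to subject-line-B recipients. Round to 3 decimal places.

RR = 1.505; OR = 1.869

risk, subject-line-A recipients = 1333/3184 = 0.4187
risk, subject-line-B recipients = 321/1154 = 0.2782
RR = 0.4187 / 0.2782 = 1.505
OR = (1333 × 833) / (1851 × 321) = 1110389/594171 ≈ 1.869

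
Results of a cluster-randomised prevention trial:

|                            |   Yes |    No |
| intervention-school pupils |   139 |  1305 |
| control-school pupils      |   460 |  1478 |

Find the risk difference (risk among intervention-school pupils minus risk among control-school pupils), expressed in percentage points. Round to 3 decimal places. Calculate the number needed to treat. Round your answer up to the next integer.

RD = -14.110; NNT = 8

risk, intervention-school pupils = 139/1444 = 0.0963
risk, control-school pupils = 460/1938 = 0.2374
risk difference = 0.0963 − 0.2374 = -0.1411 → -14.110 percentage points
absolute risk difference = 0.141098
1 / 0.141098 = 7.087 → round up → 8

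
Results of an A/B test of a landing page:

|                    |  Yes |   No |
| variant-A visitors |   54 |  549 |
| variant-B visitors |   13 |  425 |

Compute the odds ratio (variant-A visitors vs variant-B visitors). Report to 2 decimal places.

odds, variant-A visitors = 54/549 = 0.09836
odds, variant-B visitors = 13/425 = 0.03059
OR = 0.09836 / 0.03059 = 3.22

3.22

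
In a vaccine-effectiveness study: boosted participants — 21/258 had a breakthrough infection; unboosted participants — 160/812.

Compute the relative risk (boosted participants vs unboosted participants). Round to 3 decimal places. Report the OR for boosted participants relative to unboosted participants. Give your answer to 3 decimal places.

RR = 0.413; OR = 0.361

risk, boosted participants = 21/258 = 0.0814
risk, unboosted participants = 160/812 = 0.1970
RR = 0.0814 / 0.1970 = 0.413
OR = (21 × 652) / (237 × 160) = 13692/37920 ≈ 0.361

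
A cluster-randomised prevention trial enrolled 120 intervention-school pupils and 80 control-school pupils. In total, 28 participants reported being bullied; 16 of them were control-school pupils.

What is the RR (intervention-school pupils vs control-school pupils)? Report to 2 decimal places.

intervention-school pupils with the outcome: 28 − 16 = 12
intervention-school pupils without the outcome: 120 − 12 = 108
control-school pupils without the outcome: 80 − 16 = 64
risk, intervention-school pupils = 12/120 = 0.1000
risk, control-school pupils = 16/80 = 0.2000
RR = 0.1000 / 0.2000 = 0.50

0.50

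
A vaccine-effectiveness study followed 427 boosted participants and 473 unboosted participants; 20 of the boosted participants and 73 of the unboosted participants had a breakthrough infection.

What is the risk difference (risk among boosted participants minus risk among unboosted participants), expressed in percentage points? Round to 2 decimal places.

RD ≈ -10.75

risk, boosted participants = 20/427 = 0.04684
risk, unboosted participants = 73/473 = 0.15433
risk difference = 0.04684 − 0.15433 = -0.10750 → -10.75 percentage points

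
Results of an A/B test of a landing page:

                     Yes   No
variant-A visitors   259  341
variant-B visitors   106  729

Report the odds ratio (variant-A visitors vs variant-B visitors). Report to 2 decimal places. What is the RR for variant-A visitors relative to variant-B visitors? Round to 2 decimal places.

OR = (259 × 729) / (341 × 106) = 188811/36146 ≈ 5.22
risk, variant-A visitors = 259/600 = 0.4317
risk, variant-B visitors = 106/835 = 0.1269
RR = 0.4317 / 0.1269 = 3.40

OR = 5.22; RR = 3.40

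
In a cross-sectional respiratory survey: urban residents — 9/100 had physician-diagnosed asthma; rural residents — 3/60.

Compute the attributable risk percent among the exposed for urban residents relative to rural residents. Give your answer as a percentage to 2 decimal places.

risk, urban residents = 9/100 = 0.0900
risk, rural residents = 3/60 = 0.0500
AR% = (0.0900 − 0.0500) / 0.0900 = 0.4444 → 44.44%

AR%: 44.44%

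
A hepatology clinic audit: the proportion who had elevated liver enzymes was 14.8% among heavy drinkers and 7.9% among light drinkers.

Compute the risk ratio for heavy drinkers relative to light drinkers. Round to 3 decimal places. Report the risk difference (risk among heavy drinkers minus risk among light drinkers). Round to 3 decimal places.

RR = 0.1480 / 0.0790 = 1.873
risk difference = 0.1480 − 0.0790 = 0.069

RR = 1.873; RD = 0.069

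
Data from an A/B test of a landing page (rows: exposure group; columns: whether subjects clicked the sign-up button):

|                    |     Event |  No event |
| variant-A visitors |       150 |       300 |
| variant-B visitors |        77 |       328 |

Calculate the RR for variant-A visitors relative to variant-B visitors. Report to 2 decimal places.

RR: 1.75

risk, variant-A visitors = 150/450 = 0.3333
risk, variant-B visitors = 77/405 = 0.1901
RR = 0.3333 / 0.1901 = 1.75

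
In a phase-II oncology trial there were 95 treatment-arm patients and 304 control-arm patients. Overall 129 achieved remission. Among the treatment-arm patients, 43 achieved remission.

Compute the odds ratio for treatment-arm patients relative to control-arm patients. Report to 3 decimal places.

OR = 2.096

treatment-arm patients without the outcome: 95 − 43 = 52
control-arm patients with the outcome: 129 − 43 = 86
control-arm patients without the outcome: 304 − 86 = 218
odds, treatment-arm patients = 43/52 = 0.8269
odds, control-arm patients = 86/218 = 0.3945
OR = 0.8269 / 0.3945 = 2.096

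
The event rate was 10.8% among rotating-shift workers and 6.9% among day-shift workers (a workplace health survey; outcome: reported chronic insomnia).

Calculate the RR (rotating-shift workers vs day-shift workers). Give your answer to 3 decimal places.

RR = 0.1080 / 0.0690 = 1.565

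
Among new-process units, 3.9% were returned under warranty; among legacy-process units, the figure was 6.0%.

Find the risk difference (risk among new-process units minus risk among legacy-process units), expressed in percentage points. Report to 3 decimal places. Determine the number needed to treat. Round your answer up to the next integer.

RD = -2.100; NNT = 48

risk difference = 0.03900 − 0.06000 = -0.02100 → -2.100 percentage points
absolute risk difference = 0.021000
1 / 0.021000 = 47.619 → round up → 48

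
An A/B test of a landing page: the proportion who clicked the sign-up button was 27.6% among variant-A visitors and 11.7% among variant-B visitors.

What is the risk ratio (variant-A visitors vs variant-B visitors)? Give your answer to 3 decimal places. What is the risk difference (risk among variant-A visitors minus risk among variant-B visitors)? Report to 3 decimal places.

RR = 2.359; RD = 0.159

RR = 0.2760 / 0.1170 = 2.359
risk difference = 0.2760 − 0.1170 = 0.159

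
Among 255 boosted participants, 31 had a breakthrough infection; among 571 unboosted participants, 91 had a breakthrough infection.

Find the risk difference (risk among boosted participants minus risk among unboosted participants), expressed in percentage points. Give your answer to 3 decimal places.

risk, boosted participants = 31/255 = 0.1216
risk, unboosted participants = 91/571 = 0.1594
risk difference = 0.1216 − 0.1594 = -0.0378 → -3.780 percentage points

RD: -3.780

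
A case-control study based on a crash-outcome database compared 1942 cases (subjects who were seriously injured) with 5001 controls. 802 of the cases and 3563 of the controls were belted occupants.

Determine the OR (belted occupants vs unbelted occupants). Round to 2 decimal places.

OR = (802 × 1438) / (3563 × 1140) = 1153276/4061820 ≈ 0.28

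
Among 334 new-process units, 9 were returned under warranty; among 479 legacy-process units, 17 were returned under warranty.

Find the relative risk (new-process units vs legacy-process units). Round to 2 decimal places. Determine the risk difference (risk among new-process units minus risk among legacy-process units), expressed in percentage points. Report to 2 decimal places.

risk, new-process units = 9/334 = 0.02695
risk, legacy-process units = 17/479 = 0.03549
RR = 0.02695 / 0.03549 = 0.76
risk difference = 0.02695 − 0.03549 = -0.00854 → -0.85 percentage points

RR = 0.76; RD = -0.85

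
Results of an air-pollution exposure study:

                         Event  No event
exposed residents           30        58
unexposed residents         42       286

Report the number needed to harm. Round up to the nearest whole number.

risk, exposed residents = 30/88 = 0.340909
risk, unexposed residents = 42/328 = 0.128049
absolute risk difference = 0.212860
1 / 0.212860 = 4.698 → round up → 5

5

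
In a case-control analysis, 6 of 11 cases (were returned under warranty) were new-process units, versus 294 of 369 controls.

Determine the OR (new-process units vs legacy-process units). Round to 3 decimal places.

0.306

odds, new-process units = 6/294 = 0.02041
odds, legacy-process units = 5/75 = 0.06667
OR = 0.02041 / 0.06667 = 0.306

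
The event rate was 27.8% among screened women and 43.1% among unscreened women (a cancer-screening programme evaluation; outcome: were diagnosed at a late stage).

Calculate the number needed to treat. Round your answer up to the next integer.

absolute risk difference = 0.153000
1 / 0.153000 = 6.536 → round up → 7

7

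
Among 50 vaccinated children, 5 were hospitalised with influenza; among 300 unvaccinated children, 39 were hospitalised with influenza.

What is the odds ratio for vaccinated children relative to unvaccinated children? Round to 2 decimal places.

OR = (5 × 261) / (45 × 39) = 1305/1755 ≈ 0.74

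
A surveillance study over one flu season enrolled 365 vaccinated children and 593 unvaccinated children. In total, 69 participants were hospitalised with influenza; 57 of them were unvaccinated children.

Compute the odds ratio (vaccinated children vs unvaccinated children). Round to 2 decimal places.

OR ≈ 0.32

vaccinated children with the outcome: 69 − 57 = 12
vaccinated children without the outcome: 365 − 12 = 353
unvaccinated children without the outcome: 593 − 57 = 536
OR = (12 × 536) / (353 × 57) = 6432/20121 ≈ 0.32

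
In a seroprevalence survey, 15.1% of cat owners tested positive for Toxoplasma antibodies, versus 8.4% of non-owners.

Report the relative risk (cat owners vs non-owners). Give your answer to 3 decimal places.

RR = 0.1510 / 0.0840 = 1.798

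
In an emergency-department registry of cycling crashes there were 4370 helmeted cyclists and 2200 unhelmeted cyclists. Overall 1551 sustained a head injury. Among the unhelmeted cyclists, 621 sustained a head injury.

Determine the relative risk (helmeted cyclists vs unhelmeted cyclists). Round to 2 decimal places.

RR: 0.75

helmeted cyclists with the outcome: 1551 − 621 = 930
helmeted cyclists without the outcome: 4370 − 930 = 3440
unhelmeted cyclists without the outcome: 2200 − 621 = 1579
risk, helmeted cyclists = 930/4370 = 0.2128
risk, unhelmeted cyclists = 621/2200 = 0.2823
RR = 0.2128 / 0.2823 = 0.75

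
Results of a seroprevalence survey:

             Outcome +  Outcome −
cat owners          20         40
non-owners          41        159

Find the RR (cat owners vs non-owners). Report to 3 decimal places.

risk, cat owners = 20/60 = 0.3333
risk, non-owners = 41/200 = 0.2050
RR = 0.3333 / 0.2050 = 1.626

RR ≈ 1.626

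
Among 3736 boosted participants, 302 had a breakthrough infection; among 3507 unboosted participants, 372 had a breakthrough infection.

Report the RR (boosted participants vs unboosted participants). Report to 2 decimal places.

RR: 0.76

risk, boosted participants = 302/3736 = 0.0808
risk, unboosted participants = 372/3507 = 0.1061
RR = 0.0808 / 0.1061 = 0.76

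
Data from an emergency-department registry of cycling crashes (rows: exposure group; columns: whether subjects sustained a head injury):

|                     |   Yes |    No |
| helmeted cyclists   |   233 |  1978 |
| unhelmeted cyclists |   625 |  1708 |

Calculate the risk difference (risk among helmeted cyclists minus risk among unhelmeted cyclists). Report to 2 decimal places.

-0.16

risk, helmeted cyclists = 233/2211 = 0.1054
risk, unhelmeted cyclists = 625/2333 = 0.2679
risk difference = 0.1054 − 0.2679 = -0.16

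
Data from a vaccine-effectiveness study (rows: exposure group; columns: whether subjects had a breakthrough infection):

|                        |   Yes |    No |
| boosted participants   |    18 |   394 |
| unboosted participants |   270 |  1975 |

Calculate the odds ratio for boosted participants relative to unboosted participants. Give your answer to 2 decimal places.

OR = (18 × 1975) / (394 × 270) = 35550/106380 ≈ 0.33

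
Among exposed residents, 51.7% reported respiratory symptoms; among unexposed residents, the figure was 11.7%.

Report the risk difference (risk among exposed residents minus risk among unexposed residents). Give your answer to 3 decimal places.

risk difference = 0.5170 − 0.1170 = 0.400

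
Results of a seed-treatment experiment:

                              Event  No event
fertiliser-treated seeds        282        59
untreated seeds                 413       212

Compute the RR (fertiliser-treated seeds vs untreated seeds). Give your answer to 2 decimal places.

1.25

risk, fertiliser-treated seeds = 282/341 = 0.8270
risk, untreated seeds = 413/625 = 0.6608
RR = 0.8270 / 0.6608 = 1.25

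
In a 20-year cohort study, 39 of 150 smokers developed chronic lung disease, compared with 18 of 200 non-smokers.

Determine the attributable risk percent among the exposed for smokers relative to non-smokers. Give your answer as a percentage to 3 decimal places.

65.385%

risk, smokers = 39/150 = 0.2600
risk, non-smokers = 18/200 = 0.0900
AR% = (0.2600 − 0.0900) / 0.2600 = 0.6538 → 65.385%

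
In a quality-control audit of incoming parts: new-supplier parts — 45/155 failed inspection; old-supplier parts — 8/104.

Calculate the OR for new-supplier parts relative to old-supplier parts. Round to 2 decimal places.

odds, new-supplier parts = 45/110 = 0.4091
odds, old-supplier parts = 8/96 = 0.0833
OR = 0.4091 / 0.0833 = 4.91

OR: 4.91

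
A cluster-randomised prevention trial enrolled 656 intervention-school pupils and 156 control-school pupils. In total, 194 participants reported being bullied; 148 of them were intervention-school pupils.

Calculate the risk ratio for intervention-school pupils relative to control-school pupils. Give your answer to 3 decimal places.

intervention-school pupils without the outcome: 656 − 148 = 508
control-school pupils with the outcome: 194 − 148 = 46
control-school pupils without the outcome: 156 − 46 = 110
risk, intervention-school pupils = 148/656 = 0.2256
risk, control-school pupils = 46/156 = 0.2949
RR = 0.2256 / 0.2949 = 0.765

RR ≈ 0.765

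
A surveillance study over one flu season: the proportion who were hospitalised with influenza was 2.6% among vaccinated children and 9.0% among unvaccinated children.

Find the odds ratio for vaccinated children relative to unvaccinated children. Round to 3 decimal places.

odds, vaccinated children = 0.02600/0.97400 = 0.02669
odds, unvaccinated children = 0.09000/0.91000 = 0.09890
OR = 0.02669 / 0.09890 = 0.270

OR ≈ 0.270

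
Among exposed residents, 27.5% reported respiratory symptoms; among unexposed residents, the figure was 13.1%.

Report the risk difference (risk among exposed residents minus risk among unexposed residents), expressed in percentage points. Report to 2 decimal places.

risk difference = 0.2750 − 0.1310 = 0.1440 → 14.40 percentage points

14.40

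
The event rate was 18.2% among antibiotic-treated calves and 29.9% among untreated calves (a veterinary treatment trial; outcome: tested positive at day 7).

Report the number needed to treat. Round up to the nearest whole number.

absolute risk difference = 0.117000
1 / 0.117000 = 8.547 → round up → 9

NNT ≈ 9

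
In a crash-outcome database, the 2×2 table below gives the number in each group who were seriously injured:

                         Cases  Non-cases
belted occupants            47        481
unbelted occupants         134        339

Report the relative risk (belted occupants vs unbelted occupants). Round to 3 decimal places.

risk, belted occupants = 47/528 = 0.0890
risk, unbelted occupants = 134/473 = 0.2833
RR = 0.0890 / 0.2833 = 0.314

RR: 0.314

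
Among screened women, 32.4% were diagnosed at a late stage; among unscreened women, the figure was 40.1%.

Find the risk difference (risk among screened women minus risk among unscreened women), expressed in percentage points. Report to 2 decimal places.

risk difference = 0.3240 − 0.4010 = -0.0770 → -7.70 percentage points

-7.70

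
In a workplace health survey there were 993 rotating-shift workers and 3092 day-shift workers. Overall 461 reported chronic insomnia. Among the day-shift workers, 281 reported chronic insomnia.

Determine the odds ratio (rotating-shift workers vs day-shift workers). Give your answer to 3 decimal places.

rotating-shift workers with the outcome: 461 − 281 = 180
rotating-shift workers without the outcome: 993 − 180 = 813
day-shift workers without the outcome: 3092 − 281 = 2811
OR = (180 × 2811) / (813 × 281) = 505980/228453 ≈ 2.215

OR ≈ 2.215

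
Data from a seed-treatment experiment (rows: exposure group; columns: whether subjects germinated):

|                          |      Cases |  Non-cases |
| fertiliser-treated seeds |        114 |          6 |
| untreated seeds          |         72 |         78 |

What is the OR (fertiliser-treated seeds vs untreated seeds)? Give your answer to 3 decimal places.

odds, fertiliser-treated seeds = 114/6 = 19.0000
odds, untreated seeds = 72/78 = 0.9231
OR = 19.0000 / 0.9231 = 20.583

20.583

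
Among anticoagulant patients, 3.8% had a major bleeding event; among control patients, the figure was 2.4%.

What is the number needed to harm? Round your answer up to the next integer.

absolute risk difference = 0.014000
1 / 0.014000 = 71.429 → round up → 72

72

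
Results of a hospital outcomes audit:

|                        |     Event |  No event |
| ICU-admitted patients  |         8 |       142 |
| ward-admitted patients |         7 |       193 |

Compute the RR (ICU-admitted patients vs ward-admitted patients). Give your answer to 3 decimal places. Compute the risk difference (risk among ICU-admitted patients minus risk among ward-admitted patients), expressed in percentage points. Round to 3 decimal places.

RR = 1.524; RD = 1.833

risk, ICU-admitted patients = 8/150 = 0.05333
risk, ward-admitted patients = 7/200 = 0.03500
RR = 0.05333 / 0.03500 = 1.524
risk difference = 0.05333 − 0.03500 = 0.01833 → 1.833 percentage points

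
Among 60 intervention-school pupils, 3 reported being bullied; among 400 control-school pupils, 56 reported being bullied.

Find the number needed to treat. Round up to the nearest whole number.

NNT ≈ 12

risk, intervention-school pupils = 3/60 = 0.050000
risk, control-school pupils = 56/400 = 0.140000
absolute risk difference = 0.090000
1 / 0.090000 = 11.111 → round up → 12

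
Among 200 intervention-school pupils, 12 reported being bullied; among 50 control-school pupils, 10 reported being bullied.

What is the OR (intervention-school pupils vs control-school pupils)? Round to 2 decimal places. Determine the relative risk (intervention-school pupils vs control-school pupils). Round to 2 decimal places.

OR = (12 × 40) / (188 × 10) = 480/1880 ≈ 0.26
risk, intervention-school pupils = 12/200 = 0.0600
risk, control-school pupils = 10/50 = 0.2000
RR = 0.0600 / 0.2000 = 0.30

OR = 0.26; RR = 0.30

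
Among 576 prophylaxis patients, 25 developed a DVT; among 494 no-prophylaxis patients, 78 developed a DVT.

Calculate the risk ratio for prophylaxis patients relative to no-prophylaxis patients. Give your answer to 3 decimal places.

risk, prophylaxis patients = 25/576 = 0.04340
risk, no-prophylaxis patients = 78/494 = 0.15789
RR = 0.04340 / 0.15789 = 0.275

0.275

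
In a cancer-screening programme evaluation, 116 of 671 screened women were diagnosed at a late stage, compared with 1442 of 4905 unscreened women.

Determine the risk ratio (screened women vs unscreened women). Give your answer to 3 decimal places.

risk, screened women = 116/671 = 0.1729
risk, unscreened women = 1442/4905 = 0.2940
RR = 0.1729 / 0.2940 = 0.588

RR = 0.588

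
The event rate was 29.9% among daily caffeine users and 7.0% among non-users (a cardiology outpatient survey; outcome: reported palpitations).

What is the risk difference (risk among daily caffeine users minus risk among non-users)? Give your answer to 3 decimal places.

risk difference = 0.2990 − 0.0700 = 0.229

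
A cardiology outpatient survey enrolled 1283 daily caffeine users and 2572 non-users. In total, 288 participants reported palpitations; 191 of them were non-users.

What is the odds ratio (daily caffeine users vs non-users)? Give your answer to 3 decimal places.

1.020

daily caffeine users with the outcome: 288 − 191 = 97
daily caffeine users without the outcome: 1283 − 97 = 1186
non-users without the outcome: 2572 − 191 = 2381
OR = (97 × 2381) / (1186 × 191) = 230957/226526 ≈ 1.020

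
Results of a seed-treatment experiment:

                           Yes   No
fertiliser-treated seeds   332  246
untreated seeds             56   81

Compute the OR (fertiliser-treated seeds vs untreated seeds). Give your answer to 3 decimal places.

OR = (332 × 81) / (246 × 56) = 26892/13776 ≈ 1.952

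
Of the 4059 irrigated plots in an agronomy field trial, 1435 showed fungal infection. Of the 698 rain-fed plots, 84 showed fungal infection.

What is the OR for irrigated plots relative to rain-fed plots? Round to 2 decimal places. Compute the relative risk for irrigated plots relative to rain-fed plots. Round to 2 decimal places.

OR = (1435 × 614) / (2624 × 84) = 881090/220416 ≈ 4.00
risk, irrigated plots = 1435/4059 = 0.3535
risk, rain-fed plots = 84/698 = 0.1203
RR = 0.3535 / 0.1203 = 2.94

OR = 4.00; RR = 2.94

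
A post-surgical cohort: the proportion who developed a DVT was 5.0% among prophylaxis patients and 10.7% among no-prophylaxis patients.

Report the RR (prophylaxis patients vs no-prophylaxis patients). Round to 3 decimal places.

RR = 0.0500 / 0.1070 = 0.467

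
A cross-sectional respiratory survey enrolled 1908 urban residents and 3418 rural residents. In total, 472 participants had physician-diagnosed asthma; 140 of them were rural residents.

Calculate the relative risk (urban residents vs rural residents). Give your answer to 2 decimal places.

RR = 4.25

urban residents with the outcome: 472 − 140 = 332
urban residents without the outcome: 1908 − 332 = 1576
rural residents without the outcome: 3418 − 140 = 3278
risk, urban residents = 332/1908 = 0.17400
risk, rural residents = 140/3418 = 0.04096
RR = 0.17400 / 0.04096 = 4.25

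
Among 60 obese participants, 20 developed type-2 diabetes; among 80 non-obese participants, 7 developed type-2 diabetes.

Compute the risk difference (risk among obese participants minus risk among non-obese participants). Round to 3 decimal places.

RD = 0.246

risk, obese participants = 20/60 = 0.3333
risk, non-obese participants = 7/80 = 0.0875
risk difference = 0.3333 − 0.0875 = 0.246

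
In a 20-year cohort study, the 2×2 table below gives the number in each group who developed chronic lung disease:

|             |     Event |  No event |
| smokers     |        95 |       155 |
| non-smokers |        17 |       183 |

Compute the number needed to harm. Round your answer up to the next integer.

4

risk, smokers = 95/250 = 0.380000
risk, non-smokers = 17/200 = 0.085000
absolute risk difference = 0.295000
1 / 0.295000 = 3.390 → round up → 4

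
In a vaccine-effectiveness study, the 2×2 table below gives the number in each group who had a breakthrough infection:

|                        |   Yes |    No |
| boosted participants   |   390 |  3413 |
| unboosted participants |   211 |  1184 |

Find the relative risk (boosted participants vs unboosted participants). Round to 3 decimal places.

risk, boosted participants = 390/3803 = 0.1026
risk, unboosted participants = 211/1395 = 0.1513
RR = 0.1026 / 0.1513 = 0.678

RR: 0.678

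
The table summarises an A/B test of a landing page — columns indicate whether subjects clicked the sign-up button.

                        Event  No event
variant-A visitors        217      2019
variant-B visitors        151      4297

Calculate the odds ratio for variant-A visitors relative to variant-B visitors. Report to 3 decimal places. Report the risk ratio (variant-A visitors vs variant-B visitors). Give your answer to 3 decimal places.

odds, variant-A visitors = 217/2019 = 0.10748
odds, variant-B visitors = 151/4297 = 0.03514
OR = 0.10748 / 0.03514 = 3.059
risk, variant-A visitors = 217/2236 = 0.09705
risk, variant-B visitors = 151/4448 = 0.03395
RR = 0.09705 / 0.03395 = 2.859

OR = 3.059; RR = 2.859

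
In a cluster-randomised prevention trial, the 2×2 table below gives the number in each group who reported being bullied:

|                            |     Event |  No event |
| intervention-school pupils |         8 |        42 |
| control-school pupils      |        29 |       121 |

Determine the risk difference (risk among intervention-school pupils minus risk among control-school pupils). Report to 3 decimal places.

risk, intervention-school pupils = 8/50 = 0.1600
risk, control-school pupils = 29/150 = 0.1933
risk difference = 0.1600 − 0.1933 = -0.033

RD ≈ -0.033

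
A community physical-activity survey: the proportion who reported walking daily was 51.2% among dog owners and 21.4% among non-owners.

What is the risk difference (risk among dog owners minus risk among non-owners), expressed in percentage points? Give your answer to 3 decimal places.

risk difference = 0.5120 − 0.2140 = 0.2980 → 29.800 percentage points

RD ≈ 29.800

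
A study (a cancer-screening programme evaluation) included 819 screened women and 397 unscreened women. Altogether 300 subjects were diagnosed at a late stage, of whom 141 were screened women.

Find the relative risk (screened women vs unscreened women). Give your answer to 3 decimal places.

RR ≈ 0.430

screened women without the outcome: 819 − 141 = 678
unscreened women with the outcome: 300 − 141 = 159
unscreened women without the outcome: 397 − 159 = 238
risk, screened women = 141/819 = 0.1722
risk, unscreened women = 159/397 = 0.4005
RR = 0.1722 / 0.4005 = 0.430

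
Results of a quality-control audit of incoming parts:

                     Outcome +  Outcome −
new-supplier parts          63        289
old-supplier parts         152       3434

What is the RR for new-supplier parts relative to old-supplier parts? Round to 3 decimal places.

risk, new-supplier parts = 63/352 = 0.17898
risk, old-supplier parts = 152/3586 = 0.04239
RR = 0.17898 / 0.04239 = 4.222

4.222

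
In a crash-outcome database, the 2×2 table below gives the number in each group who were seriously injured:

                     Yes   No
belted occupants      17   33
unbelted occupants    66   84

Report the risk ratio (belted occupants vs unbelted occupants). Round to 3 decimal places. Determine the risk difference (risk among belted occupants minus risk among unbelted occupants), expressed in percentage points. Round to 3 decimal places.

risk, belted occupants = 17/50 = 0.3400
risk, unbelted occupants = 66/150 = 0.4400
RR = 0.3400 / 0.4400 = 0.773
risk difference = 0.3400 − 0.4400 = -0.1000 → -10.000 percentage points

RR = 0.773; RD = -10.000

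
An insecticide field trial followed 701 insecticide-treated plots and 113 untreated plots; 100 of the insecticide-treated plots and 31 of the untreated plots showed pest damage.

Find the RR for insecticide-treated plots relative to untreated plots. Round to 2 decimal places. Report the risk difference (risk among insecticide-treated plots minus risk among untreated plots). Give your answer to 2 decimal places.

risk, insecticide-treated plots = 100/701 = 0.1427
risk, untreated plots = 31/113 = 0.2743
RR = 0.1427 / 0.2743 = 0.52
risk difference = 0.1427 − 0.2743 = -0.13

RR = 0.52; RD = -0.13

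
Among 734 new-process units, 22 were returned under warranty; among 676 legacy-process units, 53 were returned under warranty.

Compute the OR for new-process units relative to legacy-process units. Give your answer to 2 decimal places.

OR = (22 × 623) / (712 × 53) = 13706/37736 ≈ 0.36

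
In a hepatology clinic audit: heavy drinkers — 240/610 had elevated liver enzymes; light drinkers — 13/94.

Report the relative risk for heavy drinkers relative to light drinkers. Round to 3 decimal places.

RR: 2.845

risk, heavy drinkers = 240/610 = 0.3934
risk, light drinkers = 13/94 = 0.1383
RR = 0.3934 / 0.1383 = 2.845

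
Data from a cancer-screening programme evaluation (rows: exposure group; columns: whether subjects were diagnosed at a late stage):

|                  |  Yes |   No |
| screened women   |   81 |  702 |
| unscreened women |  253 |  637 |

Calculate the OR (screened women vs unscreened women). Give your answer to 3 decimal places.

OR = (81 × 637) / (702 × 253) = 51597/177606 ≈ 0.291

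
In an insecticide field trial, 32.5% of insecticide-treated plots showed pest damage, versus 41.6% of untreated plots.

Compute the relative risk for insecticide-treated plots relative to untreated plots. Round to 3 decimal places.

RR = 0.3250 / 0.4160 = 0.781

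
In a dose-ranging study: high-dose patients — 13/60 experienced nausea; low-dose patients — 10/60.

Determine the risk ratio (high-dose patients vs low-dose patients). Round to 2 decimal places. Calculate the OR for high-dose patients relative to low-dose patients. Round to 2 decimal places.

RR = 1.30; OR = 1.38

risk, high-dose patients = 13/60 = 0.2167
risk, low-dose patients = 10/60 = 0.1667
RR = 0.2167 / 0.1667 = 1.30
odds, high-dose patients = 13/47 = 0.2766
odds, low-dose patients = 10/50 = 0.2000
OR = 0.2766 / 0.2000 = 1.38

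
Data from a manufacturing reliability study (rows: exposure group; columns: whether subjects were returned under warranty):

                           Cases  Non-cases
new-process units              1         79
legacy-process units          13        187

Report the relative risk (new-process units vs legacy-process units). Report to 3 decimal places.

risk, new-process units = 1/80 = 0.01250
risk, legacy-process units = 13/200 = 0.06500
RR = 0.01250 / 0.06500 = 0.192

RR ≈ 0.192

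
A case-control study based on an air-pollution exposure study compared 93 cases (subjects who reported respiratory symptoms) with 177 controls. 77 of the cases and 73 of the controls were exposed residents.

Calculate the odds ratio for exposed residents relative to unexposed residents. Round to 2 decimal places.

OR = (77 × 104) / (73 × 16) = 8008/1168 ≈ 6.86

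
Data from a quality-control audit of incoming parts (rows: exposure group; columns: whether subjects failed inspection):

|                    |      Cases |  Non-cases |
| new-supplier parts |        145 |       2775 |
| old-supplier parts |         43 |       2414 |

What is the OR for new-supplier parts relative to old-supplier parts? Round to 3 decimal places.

OR = (145 × 2414) / (2775 × 43) = 350030/119325 ≈ 2.933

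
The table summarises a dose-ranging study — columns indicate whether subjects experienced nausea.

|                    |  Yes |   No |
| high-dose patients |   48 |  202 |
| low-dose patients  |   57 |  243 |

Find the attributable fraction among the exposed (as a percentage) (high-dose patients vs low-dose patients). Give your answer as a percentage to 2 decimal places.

risk, high-dose patients = 48/250 = 0.1920
risk, low-dose patients = 57/300 = 0.1900
AR% = (0.1920 − 0.1900) / 0.1920 = 0.0104 → 1.04%

AR%: 1.04%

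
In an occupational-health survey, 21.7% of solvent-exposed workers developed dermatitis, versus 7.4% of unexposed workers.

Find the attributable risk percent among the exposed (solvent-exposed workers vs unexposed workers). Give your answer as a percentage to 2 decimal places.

AR% = (0.2170 − 0.0740) / 0.2170 = 0.6590 → 65.90%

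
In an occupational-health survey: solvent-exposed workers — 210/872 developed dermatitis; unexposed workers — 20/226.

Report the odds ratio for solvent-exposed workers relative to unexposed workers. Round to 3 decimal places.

OR = (210 × 206) / (662 × 20) = 43260/13240 ≈ 3.267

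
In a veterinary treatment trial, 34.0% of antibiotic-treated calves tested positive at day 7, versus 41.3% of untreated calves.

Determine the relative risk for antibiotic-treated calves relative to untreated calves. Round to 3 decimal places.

RR = 0.3400 / 0.4130 = 0.823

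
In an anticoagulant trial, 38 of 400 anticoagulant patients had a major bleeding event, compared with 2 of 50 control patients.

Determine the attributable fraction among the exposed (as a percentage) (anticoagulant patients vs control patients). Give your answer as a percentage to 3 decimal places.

risk, anticoagulant patients = 38/400 = 0.09500
risk, control patients = 2/50 = 0.04000
AR% = (0.09500 − 0.04000) / 0.09500 = 0.5789 → 57.895%

AR% = 57.895%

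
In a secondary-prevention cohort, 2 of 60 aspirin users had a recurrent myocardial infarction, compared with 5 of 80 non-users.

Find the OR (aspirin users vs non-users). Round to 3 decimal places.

OR = (2 × 75) / (58 × 5) = 150/290 ≈ 0.517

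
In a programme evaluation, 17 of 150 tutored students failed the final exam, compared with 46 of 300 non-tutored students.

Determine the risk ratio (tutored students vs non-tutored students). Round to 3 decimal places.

0.739

risk, tutored students = 17/150 = 0.1133
risk, non-tutored students = 46/300 = 0.1533
RR = 0.1133 / 0.1533 = 0.739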